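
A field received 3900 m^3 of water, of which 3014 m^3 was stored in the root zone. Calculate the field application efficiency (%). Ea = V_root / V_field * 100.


Ea = V_root / V_field * 100 = 3014 / 3900 * 100 = 77.2821%

77.2821 %


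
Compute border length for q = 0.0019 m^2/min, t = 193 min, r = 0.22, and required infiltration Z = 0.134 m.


L = q*t/((1+r)*Z)
L = 0.0019*193/((1+0.22)*0.134)
L = 0.3667/0.16348

2.2431 m


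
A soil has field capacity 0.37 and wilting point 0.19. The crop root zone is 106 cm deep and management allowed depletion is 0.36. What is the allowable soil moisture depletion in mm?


SMD = (FC - PWP) * d * MAD * 10
SMD = (0.37 - 0.19) * 106 * 0.36 * 10
SMD = 0.1800 * 106 * 0.36 * 10

68.6880 mm


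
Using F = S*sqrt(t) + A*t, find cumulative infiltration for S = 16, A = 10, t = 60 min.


F = S*sqrt(t) + A*t
F = 16*sqrt(60) + 10*60
F = 16*7.745967 + 600

723.9355 mm


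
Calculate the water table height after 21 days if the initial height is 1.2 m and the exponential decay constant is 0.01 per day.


m = m0 * exp(-k*t)
m = 1.2 * exp(-0.01 * 21)
m = 1.2 * exp(-0.2100)

0.9727 m


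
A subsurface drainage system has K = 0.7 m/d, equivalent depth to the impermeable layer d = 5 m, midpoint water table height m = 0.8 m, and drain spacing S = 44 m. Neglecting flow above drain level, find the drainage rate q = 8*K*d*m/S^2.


q = 8*K*d*m/S^2
q = 8*0.7*5*0.8/44^2
q = 22.4000 / 1936

0.0116 m/d


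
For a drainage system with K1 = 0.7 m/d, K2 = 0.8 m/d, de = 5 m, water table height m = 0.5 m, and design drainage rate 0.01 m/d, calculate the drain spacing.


S^2 = 8*K2*de*m/q + 4*K1*m^2/q
S^2 = 8*0.8*5*0.5/0.01 + 4*0.7*0.5^2/0.01
S = sqrt(1670.0000)

40.8656 m


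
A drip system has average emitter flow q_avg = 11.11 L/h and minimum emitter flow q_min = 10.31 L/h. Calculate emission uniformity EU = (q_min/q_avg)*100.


EU = (q_min/q_avg)*100 = (10.31/11.11)*100 = 92.7993%

92.7993 %


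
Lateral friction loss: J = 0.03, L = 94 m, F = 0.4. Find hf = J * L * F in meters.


hf = J * L * F = 0.03 * 94 * 0.4 = 1.1280 m

1.1280 m


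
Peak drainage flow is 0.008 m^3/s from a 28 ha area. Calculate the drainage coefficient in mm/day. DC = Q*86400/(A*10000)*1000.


DC = Q * 86400 / (A * 10000) * 1000
DC = 0.008 * 86400 / (28 * 10000) * 1000
DC = 691200.0000 / 280000

2.4686 mm/day


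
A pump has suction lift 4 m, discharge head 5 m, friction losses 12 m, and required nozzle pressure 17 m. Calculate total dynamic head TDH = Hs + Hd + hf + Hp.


TDH = Hs + Hd + hf + Hp = 4 + 5 + 12 + 17 = 38

38 m


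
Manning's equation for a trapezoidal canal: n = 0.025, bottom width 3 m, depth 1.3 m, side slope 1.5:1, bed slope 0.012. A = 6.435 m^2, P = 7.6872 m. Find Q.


R = A/P = 6.435/7.6872 = 0.837106
Q = (1/0.025) * 6.435 * 0.837106^(2/3) * 0.012^0.5

25.0449 m^3/s


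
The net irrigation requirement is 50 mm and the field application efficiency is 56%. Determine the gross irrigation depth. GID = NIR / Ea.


Ea = 56% = 0.56
GID = NIR / Ea = 50 / 0.56 = 89.2857 mm

89.2857 mm


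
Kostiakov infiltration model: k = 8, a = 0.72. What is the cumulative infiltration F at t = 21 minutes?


F = k * t^a = 8 * 21^0.72
F = 8 * 8.953604

71.6288 mm


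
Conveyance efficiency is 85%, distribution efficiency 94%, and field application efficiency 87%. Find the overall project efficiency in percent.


Ec = 0.85, Eb = 0.94, Ea = 0.87
E = 0.85 * 0.94 * 0.87 * 100 = 69.5130%

69.5130 %


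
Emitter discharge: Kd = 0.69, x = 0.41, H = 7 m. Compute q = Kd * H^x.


q = Kd * H^x = 0.69 * 7^0.41 = 0.69 * 2.220702

1.5323 L/h


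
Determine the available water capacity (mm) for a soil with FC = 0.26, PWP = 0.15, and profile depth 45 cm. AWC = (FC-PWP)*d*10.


AWC = (FC - PWP) * d * 10
AWC = (0.26 - 0.15) * 45 * 10
AWC = 0.1100 * 45 * 10

49.5000 mm


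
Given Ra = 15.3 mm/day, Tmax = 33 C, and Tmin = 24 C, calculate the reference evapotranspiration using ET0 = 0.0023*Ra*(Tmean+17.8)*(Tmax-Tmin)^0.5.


Tmean = (Tmax + Tmin)/2 = (33 + 24)/2 = 28.5
ET0 = 0.0023 * 15.3 * (28.5 + 17.8) * sqrt(33 - 24)
ET0 = 0.0023 * 15.3 * 46.3 * 3.000000

4.8879 mm/day


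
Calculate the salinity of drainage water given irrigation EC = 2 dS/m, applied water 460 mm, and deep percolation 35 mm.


EC_dw = EC_iw * D_iw / D_dw
EC_dw = 2 * 460 / 35
EC_dw = 920 / 35

26.2857 dS/m


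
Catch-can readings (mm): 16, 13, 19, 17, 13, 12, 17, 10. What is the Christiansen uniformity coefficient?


mean = 14.625000 mm
MAD = 2.625000 mm
CU = (1 - 2.625000/14.625000)*100

82.0513 %


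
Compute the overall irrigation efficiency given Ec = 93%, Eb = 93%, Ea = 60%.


Ec = 0.93, Eb = 0.93, Ea = 0.6
E = 0.93 * 0.93 * 0.6 * 100 = 51.8940%

51.8940 %


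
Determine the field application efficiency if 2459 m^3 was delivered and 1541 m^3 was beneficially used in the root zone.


Ea = V_root / V_field * 100 = 1541 / 2459 * 100 = 62.6678%

62.6678 %


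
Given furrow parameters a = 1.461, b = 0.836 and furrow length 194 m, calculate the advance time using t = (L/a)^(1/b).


t = (L/a)^(1/b)
t = (194/1.461)^(1/0.836)
t = 132.785763^(1/0.836)

346.4615 min


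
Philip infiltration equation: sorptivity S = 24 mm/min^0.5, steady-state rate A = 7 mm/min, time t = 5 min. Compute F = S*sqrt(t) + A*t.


F = S*sqrt(t) + A*t
F = 24*sqrt(5) + 7*5
F = 24*2.236068 + 35

88.6656 mm


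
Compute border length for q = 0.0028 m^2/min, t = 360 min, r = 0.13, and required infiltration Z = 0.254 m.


L = q*t/((1+r)*Z)
L = 0.0028*360/((1+0.13)*0.254)
L = 1.008/0.28702

3.5120 m


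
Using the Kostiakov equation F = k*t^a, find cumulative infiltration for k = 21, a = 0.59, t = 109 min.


F = k * t^a = 21 * 109^0.59
F = 21 * 15.925080

334.4267 mm


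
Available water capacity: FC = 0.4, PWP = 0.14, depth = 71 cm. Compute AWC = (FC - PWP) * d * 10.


AWC = (FC - PWP) * d * 10
AWC = (0.4 - 0.14) * 71 * 10
AWC = 0.2600 * 71 * 10

184.6000 mm


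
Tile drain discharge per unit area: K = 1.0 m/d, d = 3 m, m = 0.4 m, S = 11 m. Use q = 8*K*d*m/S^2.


q = 8*K*d*m/S^2
q = 8*1.0*3*0.4/11^2
q = 9.6000 / 121

0.0793 m/d


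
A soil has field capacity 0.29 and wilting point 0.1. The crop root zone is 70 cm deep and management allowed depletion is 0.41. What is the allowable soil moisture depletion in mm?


SMD = (FC - PWP) * d * MAD * 10
SMD = (0.29 - 0.1) * 70 * 0.41 * 10
SMD = 0.1900 * 70 * 0.41 * 10

54.5300 mm


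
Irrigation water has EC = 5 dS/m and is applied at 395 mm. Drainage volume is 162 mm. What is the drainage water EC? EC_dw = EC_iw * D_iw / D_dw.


EC_dw = EC_iw * D_iw / D_dw
EC_dw = 5 * 395 / 162
EC_dw = 1975 / 162

12.1914 dS/m


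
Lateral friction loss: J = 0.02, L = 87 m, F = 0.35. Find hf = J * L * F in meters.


hf = J * L * F = 0.02 * 87 * 0.35 = 0.6090 m

0.6090 m


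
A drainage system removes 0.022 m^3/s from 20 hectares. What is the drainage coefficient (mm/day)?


DC = Q * 86400 / (A * 10000) * 1000
DC = 0.022 * 86400 / (20 * 10000) * 1000
DC = 1900800.0000 / 200000

9.5040 mm/day


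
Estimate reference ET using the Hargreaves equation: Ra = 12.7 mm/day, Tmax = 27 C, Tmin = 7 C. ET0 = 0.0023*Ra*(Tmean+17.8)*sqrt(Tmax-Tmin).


Tmean = (Tmax + Tmin)/2 = (27 + 7)/2 = 17.0
ET0 = 0.0023 * 12.7 * (17.0 + 17.8) * sqrt(27 - 7)
ET0 = 0.0023 * 12.7 * 34.8 * 4.472136

4.5460 mm/day


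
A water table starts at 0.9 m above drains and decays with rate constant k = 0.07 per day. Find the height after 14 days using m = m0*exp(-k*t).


m = m0 * exp(-k*t)
m = 0.9 * exp(-0.07 * 14)
m = 0.9 * exp(-0.9800)

0.3378 m


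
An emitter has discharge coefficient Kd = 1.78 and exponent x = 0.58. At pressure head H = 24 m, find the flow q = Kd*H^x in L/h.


q = Kd * H^x = 1.78 * 24^0.58 = 1.78 * 6.317169

11.2446 L/h


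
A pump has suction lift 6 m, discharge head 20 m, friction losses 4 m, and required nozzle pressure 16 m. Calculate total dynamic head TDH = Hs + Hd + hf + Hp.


TDH = Hs + Hd + hf + Hp = 6 + 20 + 4 + 16 = 46

46 m


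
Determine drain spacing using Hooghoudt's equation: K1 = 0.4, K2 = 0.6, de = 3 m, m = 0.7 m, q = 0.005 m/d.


S^2 = 8*K2*de*m/q + 4*K1*m^2/q
S^2 = 8*0.6*3*0.7/0.005 + 4*0.4*0.7^2/0.005
S = sqrt(2172.8000)

46.6133 m


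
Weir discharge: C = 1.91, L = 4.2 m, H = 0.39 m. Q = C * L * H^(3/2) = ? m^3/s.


Q = C * L * H^(3/2) = 1.91 * 4.2 * 0.39^1.5 = 1.91 * 4.2 * 0.243555

1.9538 m^3/s


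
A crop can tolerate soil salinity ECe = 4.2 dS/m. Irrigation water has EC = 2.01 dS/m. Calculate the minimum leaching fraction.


LR = ECiw / (5*ECe - ECiw)
LR = 2.01 / (5*4.2 - 2.01)
LR = 2.01 / 18.9900

0.1058


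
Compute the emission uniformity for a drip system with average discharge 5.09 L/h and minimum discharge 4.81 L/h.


EU = (q_min/q_avg)*100 = (4.81/5.09)*100 = 94.4990%

94.4990 %


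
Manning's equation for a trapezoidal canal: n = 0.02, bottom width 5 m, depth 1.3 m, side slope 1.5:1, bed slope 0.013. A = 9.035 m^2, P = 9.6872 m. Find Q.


R = A/P = 9.035/9.6872 = 0.932674
Q = (1/0.02) * 9.035 * 0.932674^(2/3) * 0.013^0.5

49.1688 m^3/s


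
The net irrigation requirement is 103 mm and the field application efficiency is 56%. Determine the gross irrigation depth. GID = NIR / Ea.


Ea = 56% = 0.56
GID = NIR / Ea = 103 / 0.56 = 183.9286 mm

183.9286 mm


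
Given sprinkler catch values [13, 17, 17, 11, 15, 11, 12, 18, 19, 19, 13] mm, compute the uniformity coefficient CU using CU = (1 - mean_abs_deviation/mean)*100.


mean = 15.000000 mm
MAD = 2.727273 mm
CU = (1 - 2.727273/15.000000)*100

81.8182 %


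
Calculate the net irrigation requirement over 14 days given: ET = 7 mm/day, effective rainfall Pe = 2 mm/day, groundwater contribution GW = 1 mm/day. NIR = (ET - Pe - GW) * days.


Daily deficit = ET - Pe - GW = 7 - 2 - 1 = 4 mm/day
NIR = 4 * 14 = 56 mm

56.0000 mm


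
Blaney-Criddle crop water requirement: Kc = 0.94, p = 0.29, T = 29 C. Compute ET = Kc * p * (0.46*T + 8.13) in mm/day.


ET = Kc * p * (0.46*T + 8.13)
ET = 0.94 * 0.29 * (0.46*29 + 8.13)
ET = 0.94 * 0.29 * 21.4700

5.8527 mm/day


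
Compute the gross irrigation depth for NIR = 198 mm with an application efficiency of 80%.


Ea = 80% = 0.8
GID = NIR / Ea = 198 / 0.8 = 247.5000 mm

247.5000 mm


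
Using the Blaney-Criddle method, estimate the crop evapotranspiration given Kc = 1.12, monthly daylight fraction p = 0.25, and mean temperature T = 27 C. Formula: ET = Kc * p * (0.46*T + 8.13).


ET = Kc * p * (0.46*T + 8.13)
ET = 1.12 * 0.25 * (0.46*27 + 8.13)
ET = 1.12 * 0.25 * 20.5500

5.7540 mm/day


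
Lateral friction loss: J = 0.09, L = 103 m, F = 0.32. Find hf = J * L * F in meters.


hf = J * L * F = 0.09 * 103 * 0.32 = 2.9664 m

2.9664 m


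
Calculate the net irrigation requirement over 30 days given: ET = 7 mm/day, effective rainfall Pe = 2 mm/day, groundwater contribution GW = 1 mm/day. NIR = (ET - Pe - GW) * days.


Daily deficit = ET - Pe - GW = 7 - 2 - 1 = 4 mm/day
NIR = 4 * 30 = 120 mm

120.0000 mm


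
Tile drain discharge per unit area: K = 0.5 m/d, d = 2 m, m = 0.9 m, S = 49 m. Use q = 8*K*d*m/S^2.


q = 8*K*d*m/S^2
q = 8*0.5*2*0.9/49^2
q = 7.2000 / 2401

0.0030 m/d


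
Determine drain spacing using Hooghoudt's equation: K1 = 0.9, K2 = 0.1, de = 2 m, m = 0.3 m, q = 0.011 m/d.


S^2 = 8*K2*de*m/q + 4*K1*m^2/q
S^2 = 8*0.1*2*0.3/0.011 + 4*0.9*0.3^2/0.011
S = sqrt(73.0909)

8.5493 m


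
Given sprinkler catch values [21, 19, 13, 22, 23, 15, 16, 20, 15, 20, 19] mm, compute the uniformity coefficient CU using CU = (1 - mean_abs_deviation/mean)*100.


mean = 18.454545 mm
MAD = 2.694215 mm
CU = (1 - 2.694215/18.454545)*100

85.4008 %


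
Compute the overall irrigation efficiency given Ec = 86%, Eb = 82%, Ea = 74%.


Ec = 0.86, Eb = 0.82, Ea = 0.74
E = 0.86 * 0.82 * 0.74 * 100 = 52.1848%

52.1848 %


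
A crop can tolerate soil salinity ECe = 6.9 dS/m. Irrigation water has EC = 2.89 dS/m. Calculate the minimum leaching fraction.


LR = ECiw / (5*ECe - ECiw)
LR = 2.89 / (5*6.9 - 2.89)
LR = 2.89 / 31.6100

0.0914


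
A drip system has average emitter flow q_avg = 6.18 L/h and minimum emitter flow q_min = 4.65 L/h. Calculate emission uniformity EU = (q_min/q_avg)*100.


EU = (q_min/q_avg)*100 = (4.65/6.18)*100 = 75.2427%

75.2427 %


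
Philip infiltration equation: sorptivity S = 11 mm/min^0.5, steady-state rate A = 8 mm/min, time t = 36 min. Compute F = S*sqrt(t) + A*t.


F = S*sqrt(t) + A*t
F = 11*sqrt(36) + 8*36
F = 11*6.000000 + 288

354.0000 mm


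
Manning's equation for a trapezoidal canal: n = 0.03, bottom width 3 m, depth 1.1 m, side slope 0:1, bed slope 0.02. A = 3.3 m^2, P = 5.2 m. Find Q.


R = A/P = 3.3/5.2 = 0.634615
Q = (1/0.03) * 3.3 * 0.634615^(2/3) * 0.02^0.5

11.4881 m^3/s


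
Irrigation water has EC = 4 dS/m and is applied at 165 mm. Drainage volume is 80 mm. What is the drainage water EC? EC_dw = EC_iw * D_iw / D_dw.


EC_dw = EC_iw * D_iw / D_dw
EC_dw = 4 * 165 / 80
EC_dw = 660 / 80

8.2500 dS/m


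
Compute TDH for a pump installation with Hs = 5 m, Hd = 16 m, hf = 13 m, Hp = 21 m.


TDH = Hs + Hd + hf + Hp = 5 + 16 + 13 + 21 = 55

55 m


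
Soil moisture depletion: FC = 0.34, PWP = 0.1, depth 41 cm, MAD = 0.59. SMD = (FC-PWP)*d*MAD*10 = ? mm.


SMD = (FC - PWP) * d * MAD * 10
SMD = (0.34 - 0.1) * 41 * 0.59 * 10
SMD = 0.2400 * 41 * 0.59 * 10

58.0560 mm


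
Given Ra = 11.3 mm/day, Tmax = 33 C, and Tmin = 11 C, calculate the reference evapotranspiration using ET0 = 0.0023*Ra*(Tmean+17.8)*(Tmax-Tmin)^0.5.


Tmean = (Tmax + Tmin)/2 = (33 + 11)/2 = 22.0
ET0 = 0.0023 * 11.3 * (22.0 + 17.8) * sqrt(33 - 11)
ET0 = 0.0023 * 11.3 * 39.8 * 4.690416

4.8518 mm/day


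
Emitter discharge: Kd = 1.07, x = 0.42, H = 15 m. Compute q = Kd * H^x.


q = Kd * H^x = 1.07 * 15^0.42 = 1.07 * 3.118590

3.3369 L/h


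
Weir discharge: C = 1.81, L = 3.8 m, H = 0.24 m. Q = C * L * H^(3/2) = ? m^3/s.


Q = C * L * H^(3/2) = 1.81 * 3.8 * 0.24^1.5 = 1.81 * 3.8 * 0.117576

0.8087 m^3/s


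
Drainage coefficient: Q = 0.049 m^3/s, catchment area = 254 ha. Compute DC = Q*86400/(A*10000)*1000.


DC = Q * 86400 / (A * 10000) * 1000
DC = 0.049 * 86400 / (254 * 10000) * 1000
DC = 4233600.0000 / 2540000

1.6668 mm/day


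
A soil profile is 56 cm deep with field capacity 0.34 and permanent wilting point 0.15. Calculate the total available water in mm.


AWC = (FC - PWP) * d * 10
AWC = (0.34 - 0.15) * 56 * 10
AWC = 0.1900 * 56 * 10

106.4000 mm


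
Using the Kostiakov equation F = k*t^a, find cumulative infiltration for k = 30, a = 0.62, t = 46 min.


F = k * t^a = 30 * 46^0.62
F = 30 * 10.737665

322.1300 mm


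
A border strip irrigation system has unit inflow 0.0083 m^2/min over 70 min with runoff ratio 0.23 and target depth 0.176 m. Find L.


L = q*t/((1+r)*Z)
L = 0.0083*70/((1+0.23)*0.176)
L = 0.581/0.21648

2.6839 m


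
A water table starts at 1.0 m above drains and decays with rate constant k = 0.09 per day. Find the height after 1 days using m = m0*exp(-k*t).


m = m0 * exp(-k*t)
m = 1.0 * exp(-0.09 * 1)
m = 1.0 * exp(-0.0900)

0.9139 m


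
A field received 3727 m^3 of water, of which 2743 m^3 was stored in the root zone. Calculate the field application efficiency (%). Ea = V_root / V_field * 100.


Ea = V_root / V_field * 100 = 2743 / 3727 * 100 = 73.5981%

73.5981 %


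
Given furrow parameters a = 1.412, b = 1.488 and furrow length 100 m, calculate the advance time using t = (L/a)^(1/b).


t = (L/a)^(1/b)
t = (100/1.412)^(1/1.488)
t = 70.821530^(1/1.488)

17.5142 min


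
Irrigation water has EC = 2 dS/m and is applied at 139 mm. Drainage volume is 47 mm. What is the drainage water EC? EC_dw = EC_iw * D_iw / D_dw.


EC_dw = EC_iw * D_iw / D_dw
EC_dw = 2 * 139 / 47
EC_dw = 278 / 47

5.9149 dS/m


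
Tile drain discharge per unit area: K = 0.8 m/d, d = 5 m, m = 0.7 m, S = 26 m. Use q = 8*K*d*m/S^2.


q = 8*K*d*m/S^2
q = 8*0.8*5*0.7/26^2
q = 22.4000 / 676

0.0331 m/d


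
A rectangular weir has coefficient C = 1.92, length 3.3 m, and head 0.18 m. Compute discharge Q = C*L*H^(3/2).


Q = C * L * H^(3/2) = 1.92 * 3.3 * 0.18^1.5 = 1.92 * 3.3 * 0.076368

0.4839 m^3/s


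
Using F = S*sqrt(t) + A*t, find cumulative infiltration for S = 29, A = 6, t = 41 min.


F = S*sqrt(t) + A*t
F = 29*sqrt(41) + 6*41
F = 29*6.403124 + 246

431.6906 mm


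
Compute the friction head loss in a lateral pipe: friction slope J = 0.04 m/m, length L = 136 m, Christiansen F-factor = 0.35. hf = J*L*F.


hf = J * L * F = 0.04 * 136 * 0.35 = 1.9040 m

1.9040 m


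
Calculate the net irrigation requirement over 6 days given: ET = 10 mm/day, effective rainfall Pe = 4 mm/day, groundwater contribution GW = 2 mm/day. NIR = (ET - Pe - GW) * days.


Daily deficit = ET - Pe - GW = 10 - 4 - 2 = 4 mm/day
NIR = 4 * 6 = 24 mm

24.0000 mm


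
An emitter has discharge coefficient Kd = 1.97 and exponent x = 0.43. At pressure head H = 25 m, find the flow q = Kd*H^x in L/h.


q = Kd * H^x = 1.97 * 25^0.43 = 1.97 * 3.991298

7.8629 L/h


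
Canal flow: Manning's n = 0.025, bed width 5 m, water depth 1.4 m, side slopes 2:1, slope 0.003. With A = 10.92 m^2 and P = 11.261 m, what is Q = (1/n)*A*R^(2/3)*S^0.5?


R = A/P = 10.92/11.261 = 0.969718
Q = (1/0.025) * 10.92 * 0.969718^(2/3) * 0.003^0.5

23.4391 m^3/s


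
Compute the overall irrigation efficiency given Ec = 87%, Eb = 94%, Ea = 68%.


Ec = 0.87, Eb = 0.94, Ea = 0.68
E = 0.87 * 0.94 * 0.68 * 100 = 55.6104%

55.6104 %


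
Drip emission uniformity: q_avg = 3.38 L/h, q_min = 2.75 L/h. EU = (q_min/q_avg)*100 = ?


EU = (q_min/q_avg)*100 = (2.75/3.38)*100 = 81.3609%

81.3609 %


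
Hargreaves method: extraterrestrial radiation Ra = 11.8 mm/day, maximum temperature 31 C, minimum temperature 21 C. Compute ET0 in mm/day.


Tmean = (Tmax + Tmin)/2 = (31 + 21)/2 = 26.0
ET0 = 0.0023 * 11.8 * (26.0 + 17.8) * sqrt(31 - 21)
ET0 = 0.0023 * 11.8 * 43.8 * 3.162278

3.7591 mm/day


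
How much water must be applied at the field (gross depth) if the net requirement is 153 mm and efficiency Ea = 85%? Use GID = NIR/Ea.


Ea = 85% = 0.85
GID = NIR / Ea = 153 / 0.85 = 180.0000 mm

180.0000 mm


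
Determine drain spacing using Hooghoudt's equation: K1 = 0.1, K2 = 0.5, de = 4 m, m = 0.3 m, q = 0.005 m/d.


S^2 = 8*K2*de*m/q + 4*K1*m^2/q
S^2 = 8*0.5*4*0.3/0.005 + 4*0.1*0.3^2/0.005
S = sqrt(967.2000)

31.0998 m


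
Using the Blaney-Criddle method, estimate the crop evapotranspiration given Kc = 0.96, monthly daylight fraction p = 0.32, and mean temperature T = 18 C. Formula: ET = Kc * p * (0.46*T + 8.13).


ET = Kc * p * (0.46*T + 8.13)
ET = 0.96 * 0.32 * (0.46*18 + 8.13)
ET = 0.96 * 0.32 * 16.4100

5.0412 mm/day


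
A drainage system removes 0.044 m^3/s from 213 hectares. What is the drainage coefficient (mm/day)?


DC = Q * 86400 / (A * 10000) * 1000
DC = 0.044 * 86400 / (213 * 10000) * 1000
DC = 3801600.0000 / 2130000

1.7848 mm/day


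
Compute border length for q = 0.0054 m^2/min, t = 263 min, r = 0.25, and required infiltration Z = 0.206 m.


L = q*t/((1+r)*Z)
L = 0.0054*263/((1+0.25)*0.206)
L = 1.4202/0.2575

5.5153 m


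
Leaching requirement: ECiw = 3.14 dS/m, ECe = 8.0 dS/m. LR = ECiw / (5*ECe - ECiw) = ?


LR = ECiw / (5*ECe - ECiw)
LR = 3.14 / (5*8.0 - 3.14)
LR = 3.14 / 36.8600

0.0852


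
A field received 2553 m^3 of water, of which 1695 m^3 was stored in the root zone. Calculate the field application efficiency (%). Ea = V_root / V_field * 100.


Ea = V_root / V_field * 100 = 1695 / 2553 * 100 = 66.3925%

66.3925 %


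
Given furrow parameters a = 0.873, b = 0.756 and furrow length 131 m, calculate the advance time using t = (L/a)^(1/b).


t = (L/a)^(1/b)
t = (131/0.873)^(1/0.756)
t = 150.057274^(1/0.756)

756.2178 min


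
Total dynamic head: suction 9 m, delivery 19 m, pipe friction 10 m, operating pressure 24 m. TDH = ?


TDH = Hs + Hd + hf + Hp = 9 + 19 + 10 + 24 = 62

62 m


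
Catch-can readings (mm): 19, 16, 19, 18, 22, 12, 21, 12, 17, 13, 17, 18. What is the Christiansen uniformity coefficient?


mean = 17.000000 mm
MAD = 2.500000 mm
CU = (1 - 2.500000/17.000000)*100

85.2941 %


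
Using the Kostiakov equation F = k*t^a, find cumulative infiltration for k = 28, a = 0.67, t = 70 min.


F = k * t^a = 28 * 70^0.67
F = 28 * 17.227239

482.3627 mm


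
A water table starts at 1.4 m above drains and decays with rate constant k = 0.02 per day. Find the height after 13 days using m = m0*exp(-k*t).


m = m0 * exp(-k*t)
m = 1.4 * exp(-0.02 * 13)
m = 1.4 * exp(-0.2600)

1.0795 m


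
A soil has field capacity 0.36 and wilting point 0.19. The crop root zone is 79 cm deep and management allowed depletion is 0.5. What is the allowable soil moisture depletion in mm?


SMD = (FC - PWP) * d * MAD * 10
SMD = (0.36 - 0.19) * 79 * 0.5 * 10
SMD = 0.1700 * 79 * 0.5 * 10

67.1500 mm


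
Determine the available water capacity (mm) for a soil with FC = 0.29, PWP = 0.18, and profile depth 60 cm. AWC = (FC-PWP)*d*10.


AWC = (FC - PWP) * d * 10
AWC = (0.29 - 0.18) * 60 * 10
AWC = 0.1100 * 60 * 10

66.0000 mm


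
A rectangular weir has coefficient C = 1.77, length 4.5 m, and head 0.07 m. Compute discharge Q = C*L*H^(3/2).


Q = C * L * H^(3/2) = 1.77 * 4.5 * 0.07^1.5 = 1.77 * 4.5 * 0.018520

0.1475 m^3/s


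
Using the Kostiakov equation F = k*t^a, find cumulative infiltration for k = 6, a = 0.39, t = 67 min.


F = k * t^a = 6 * 67^0.39
F = 6 * 5.154294

30.9258 mm


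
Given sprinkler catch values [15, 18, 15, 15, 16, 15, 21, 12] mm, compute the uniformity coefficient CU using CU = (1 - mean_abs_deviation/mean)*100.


mean = 15.875000 mm
MAD = 1.843750 mm
CU = (1 - 1.843750/15.875000)*100

88.3858 %


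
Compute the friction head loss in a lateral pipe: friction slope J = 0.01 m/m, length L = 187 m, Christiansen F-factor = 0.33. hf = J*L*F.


hf = J * L * F = 0.01 * 187 * 0.33 = 0.6171 m

0.6171 m


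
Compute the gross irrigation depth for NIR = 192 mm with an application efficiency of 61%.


Ea = 61% = 0.61
GID = NIR / Ea = 192 / 0.61 = 314.7541 mm

314.7541 mm


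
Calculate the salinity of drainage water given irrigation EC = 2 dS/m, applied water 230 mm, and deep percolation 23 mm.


EC_dw = EC_iw * D_iw / D_dw
EC_dw = 2 * 230 / 23
EC_dw = 460 / 23

20.0000 dS/m


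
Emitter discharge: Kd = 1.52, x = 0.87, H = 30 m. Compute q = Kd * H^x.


q = Kd * H^x = 1.52 * 30^0.87 = 1.52 * 19.279488

29.3048 L/h


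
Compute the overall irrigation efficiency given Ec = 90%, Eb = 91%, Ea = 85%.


Ec = 0.9, Eb = 0.91, Ea = 0.85
E = 0.9 * 0.91 * 0.85 * 100 = 69.6150%

69.6150 %


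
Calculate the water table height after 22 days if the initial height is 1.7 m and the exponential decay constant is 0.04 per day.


m = m0 * exp(-k*t)
m = 1.7 * exp(-0.04 * 22)
m = 1.7 * exp(-0.8800)

0.7051 m


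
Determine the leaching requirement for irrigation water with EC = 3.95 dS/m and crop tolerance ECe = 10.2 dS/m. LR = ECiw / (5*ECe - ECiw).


LR = ECiw / (5*ECe - ECiw)
LR = 3.95 / (5*10.2 - 3.95)
LR = 3.95 / 47.0500

0.0840


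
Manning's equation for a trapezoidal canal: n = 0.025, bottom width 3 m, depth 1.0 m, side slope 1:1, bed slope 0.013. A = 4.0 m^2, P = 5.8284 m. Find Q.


R = A/P = 4.0/5.8284 = 0.686295
Q = (1/0.025) * 4.0 * 0.686295^(2/3) * 0.013^0.5

14.1938 m^3/s


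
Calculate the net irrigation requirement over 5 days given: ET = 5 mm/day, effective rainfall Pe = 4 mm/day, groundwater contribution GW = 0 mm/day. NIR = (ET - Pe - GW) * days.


Daily deficit = ET - Pe - GW = 5 - 4 - 0 = 1 mm/day
NIR = 1 * 5 = 5 mm

5.0000 mm


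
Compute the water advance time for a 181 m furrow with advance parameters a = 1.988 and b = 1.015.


t = (L/a)^(1/b)
t = (181/1.988)^(1/1.015)
t = 91.046278^(1/1.015)

85.1741 min


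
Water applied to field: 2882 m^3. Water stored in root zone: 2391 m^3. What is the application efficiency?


Ea = V_root / V_field * 100 = 2391 / 2882 * 100 = 82.9632%

82.9632 %


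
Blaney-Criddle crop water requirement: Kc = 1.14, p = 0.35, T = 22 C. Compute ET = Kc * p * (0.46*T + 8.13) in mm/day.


ET = Kc * p * (0.46*T + 8.13)
ET = 1.14 * 0.35 * (0.46*22 + 8.13)
ET = 1.14 * 0.35 * 18.2500

7.2817 mm/day


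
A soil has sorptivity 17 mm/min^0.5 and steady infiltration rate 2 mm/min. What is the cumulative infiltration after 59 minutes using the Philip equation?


F = S*sqrt(t) + A*t
F = 17*sqrt(59) + 2*59
F = 17*7.681146 + 118

248.5795 mm


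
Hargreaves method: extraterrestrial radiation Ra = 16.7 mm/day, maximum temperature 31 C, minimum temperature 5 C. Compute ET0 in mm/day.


Tmean = (Tmax + Tmin)/2 = (31 + 5)/2 = 18.0
ET0 = 0.0023 * 16.7 * (18.0 + 17.8) * sqrt(31 - 5)
ET0 = 0.0023 * 16.7 * 35.8 * 5.099020

7.0116 mm/day


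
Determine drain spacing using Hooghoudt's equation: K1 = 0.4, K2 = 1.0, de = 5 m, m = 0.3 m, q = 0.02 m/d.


S^2 = 8*K2*de*m/q + 4*K1*m^2/q
S^2 = 8*1.0*5*0.3/0.02 + 4*0.4*0.3^2/0.02
S = sqrt(607.2000)

24.6414 m


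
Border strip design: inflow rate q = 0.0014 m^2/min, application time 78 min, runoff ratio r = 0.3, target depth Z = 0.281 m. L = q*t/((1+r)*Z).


L = q*t/((1+r)*Z)
L = 0.0014*78/((1+0.3)*0.281)
L = 0.1092/0.3653

0.2989 m


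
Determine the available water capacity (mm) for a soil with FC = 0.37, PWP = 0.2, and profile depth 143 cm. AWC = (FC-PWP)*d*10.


AWC = (FC - PWP) * d * 10
AWC = (0.37 - 0.2) * 143 * 10
AWC = 0.1700 * 143 * 10

243.1000 mm


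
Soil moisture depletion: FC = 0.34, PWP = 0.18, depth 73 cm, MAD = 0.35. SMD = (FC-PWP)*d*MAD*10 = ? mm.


SMD = (FC - PWP) * d * MAD * 10
SMD = (0.34 - 0.18) * 73 * 0.35 * 10
SMD = 0.1600 * 73 * 0.35 * 10

40.8800 mm


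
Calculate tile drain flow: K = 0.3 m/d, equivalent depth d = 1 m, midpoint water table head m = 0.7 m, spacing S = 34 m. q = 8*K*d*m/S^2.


q = 8*K*d*m/S^2
q = 8*0.3*1*0.7/34^2
q = 1.6800 / 1156

0.0015 m/d


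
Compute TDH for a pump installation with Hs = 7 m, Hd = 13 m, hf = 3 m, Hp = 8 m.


TDH = Hs + Hd + hf + Hp = 7 + 13 + 3 + 8 = 31

31 m


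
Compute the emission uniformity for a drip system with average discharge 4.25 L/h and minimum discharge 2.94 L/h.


EU = (q_min/q_avg)*100 = (2.94/4.25)*100 = 69.1765%

69.1765 %


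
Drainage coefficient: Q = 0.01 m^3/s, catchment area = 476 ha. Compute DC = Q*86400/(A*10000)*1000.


DC = Q * 86400 / (A * 10000) * 1000
DC = 0.01 * 86400 / (476 * 10000) * 1000
DC = 864000.0000 / 4760000

0.1815 mm/day


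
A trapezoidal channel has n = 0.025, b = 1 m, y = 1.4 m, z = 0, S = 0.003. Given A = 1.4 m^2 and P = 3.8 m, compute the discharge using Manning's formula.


R = A/P = 1.4/3.8 = 0.368421
Q = (1/0.025) * 1.4 * 0.368421^(2/3) * 0.003^0.5

1.5763 m^3/s


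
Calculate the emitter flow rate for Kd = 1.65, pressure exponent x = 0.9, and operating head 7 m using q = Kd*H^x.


q = Kd * H^x = 1.65 * 7^0.9 = 1.65 * 5.762199

9.5076 L/h


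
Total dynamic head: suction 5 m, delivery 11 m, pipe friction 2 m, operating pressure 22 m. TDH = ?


TDH = Hs + Hd + hf + Hp = 5 + 11 + 2 + 22 = 40

40 m


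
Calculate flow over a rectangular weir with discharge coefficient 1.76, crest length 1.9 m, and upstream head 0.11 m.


Q = C * L * H^(3/2) = 1.76 * 1.9 * 0.11^1.5 = 1.76 * 1.9 * 0.036483

0.1220 m^3/s


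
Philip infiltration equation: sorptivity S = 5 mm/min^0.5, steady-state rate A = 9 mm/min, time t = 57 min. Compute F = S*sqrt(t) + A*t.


F = S*sqrt(t) + A*t
F = 5*sqrt(57) + 9*57
F = 5*7.549834 + 513

550.7492 mm


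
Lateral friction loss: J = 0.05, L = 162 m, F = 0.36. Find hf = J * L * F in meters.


hf = J * L * F = 0.05 * 162 * 0.36 = 2.9160 m

2.9160 m


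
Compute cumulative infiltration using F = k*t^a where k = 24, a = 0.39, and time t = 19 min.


F = k * t^a = 24 * 19^0.39
F = 24 * 3.152927

75.6702 mm


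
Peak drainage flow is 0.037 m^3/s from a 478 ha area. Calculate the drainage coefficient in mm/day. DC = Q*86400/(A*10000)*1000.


DC = Q * 86400 / (A * 10000) * 1000
DC = 0.037 * 86400 / (478 * 10000) * 1000
DC = 3196800.0000 / 4780000

0.6688 mm/day


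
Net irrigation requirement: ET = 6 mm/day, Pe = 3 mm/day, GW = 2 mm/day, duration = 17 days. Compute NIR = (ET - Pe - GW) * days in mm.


Daily deficit = ET - Pe - GW = 6 - 3 - 2 = 1 mm/day
NIR = 1 * 17 = 17 mm

17.0000 mm


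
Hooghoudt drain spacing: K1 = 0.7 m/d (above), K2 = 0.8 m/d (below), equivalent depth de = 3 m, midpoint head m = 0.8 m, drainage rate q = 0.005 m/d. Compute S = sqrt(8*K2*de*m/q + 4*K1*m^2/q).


S^2 = 8*K2*de*m/q + 4*K1*m^2/q
S^2 = 8*0.8*3*0.8/0.005 + 4*0.7*0.8^2/0.005
S = sqrt(3430.4000)

58.5696 m


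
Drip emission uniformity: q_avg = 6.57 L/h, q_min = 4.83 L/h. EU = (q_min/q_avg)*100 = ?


EU = (q_min/q_avg)*100 = (4.83/6.57)*100 = 73.5160%

73.5160 %


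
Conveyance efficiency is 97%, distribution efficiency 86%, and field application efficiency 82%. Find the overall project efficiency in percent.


Ec = 0.97, Eb = 0.86, Ea = 0.82
E = 0.97 * 0.86 * 0.82 * 100 = 68.4044%

68.4044 %


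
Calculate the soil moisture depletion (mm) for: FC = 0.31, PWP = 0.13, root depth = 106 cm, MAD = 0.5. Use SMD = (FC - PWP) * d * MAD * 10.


SMD = (FC - PWP) * d * MAD * 10
SMD = (0.31 - 0.13) * 106 * 0.5 * 10
SMD = 0.1800 * 106 * 0.5 * 10

95.4000 mm


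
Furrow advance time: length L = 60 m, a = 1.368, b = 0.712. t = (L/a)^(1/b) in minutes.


t = (L/a)^(1/b)
t = (60/1.368)^(1/0.712)
t = 43.859649^(1/0.712)

202.4283 min


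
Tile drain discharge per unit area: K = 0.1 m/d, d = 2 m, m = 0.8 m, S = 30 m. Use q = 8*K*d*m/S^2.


q = 8*K*d*m/S^2
q = 8*0.1*2*0.8/30^2
q = 1.2800 / 900

0.0014 m/d


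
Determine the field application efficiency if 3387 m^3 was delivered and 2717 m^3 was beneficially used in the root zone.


Ea = V_root / V_field * 100 = 2717 / 3387 * 100 = 80.2185%

80.2185 %


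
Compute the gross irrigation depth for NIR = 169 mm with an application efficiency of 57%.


Ea = 57% = 0.57
GID = NIR / Ea = 169 / 0.57 = 296.4912 mm

296.4912 mm


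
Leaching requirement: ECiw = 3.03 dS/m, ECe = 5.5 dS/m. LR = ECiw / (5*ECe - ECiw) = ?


LR = ECiw / (5*ECe - ECiw)
LR = 3.03 / (5*5.5 - 3.03)
LR = 3.03 / 24.4700

0.1238


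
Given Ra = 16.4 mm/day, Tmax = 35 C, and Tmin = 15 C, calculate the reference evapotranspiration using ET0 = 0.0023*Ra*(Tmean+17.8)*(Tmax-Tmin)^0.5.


Tmean = (Tmax + Tmin)/2 = (35 + 15)/2 = 25.0
ET0 = 0.0023 * 16.4 * (25.0 + 17.8) * sqrt(35 - 15)
ET0 = 0.0023 * 16.4 * 42.8 * 4.472136

7.2199 mm/day


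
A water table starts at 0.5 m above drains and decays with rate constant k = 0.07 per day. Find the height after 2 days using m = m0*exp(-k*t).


m = m0 * exp(-k*t)
m = 0.5 * exp(-0.07 * 2)
m = 0.5 * exp(-0.1400)

0.4347 m


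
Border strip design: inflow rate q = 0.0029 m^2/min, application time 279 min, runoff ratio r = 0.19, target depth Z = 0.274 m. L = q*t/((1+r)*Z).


L = q*t/((1+r)*Z)
L = 0.0029*279/((1+0.19)*0.274)
L = 0.8091/0.32606

2.4814 m


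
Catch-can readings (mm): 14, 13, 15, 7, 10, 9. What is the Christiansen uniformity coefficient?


mean = 11.333333 mm
MAD = 2.666667 mm
CU = (1 - 2.666667/11.333333)*100

76.4706 %


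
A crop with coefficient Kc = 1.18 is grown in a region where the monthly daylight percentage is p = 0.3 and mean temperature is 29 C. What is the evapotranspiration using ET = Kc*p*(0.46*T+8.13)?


ET = Kc * p * (0.46*T + 8.13)
ET = 1.18 * 0.3 * (0.46*29 + 8.13)
ET = 1.18 * 0.3 * 21.4700

7.6004 mm/day


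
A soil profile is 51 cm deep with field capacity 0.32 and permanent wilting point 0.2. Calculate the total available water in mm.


AWC = (FC - PWP) * d * 10
AWC = (0.32 - 0.2) * 51 * 10
AWC = 0.1200 * 51 * 10

61.2000 mm


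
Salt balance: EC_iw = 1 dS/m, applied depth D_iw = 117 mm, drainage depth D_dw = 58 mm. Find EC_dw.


EC_dw = EC_iw * D_iw / D_dw
EC_dw = 1 * 117 / 58
EC_dw = 117 / 58

2.0172 dS/m


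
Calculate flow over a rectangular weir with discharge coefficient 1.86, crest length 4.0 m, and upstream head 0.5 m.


Q = C * L * H^(3/2) = 1.86 * 4.0 * 0.5^1.5 = 1.86 * 4.0 * 0.353553

2.6304 m^3/s


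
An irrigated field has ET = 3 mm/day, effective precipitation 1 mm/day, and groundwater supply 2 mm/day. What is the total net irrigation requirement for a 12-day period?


Daily deficit = ET - Pe - GW = 3 - 1 - 2 = 0 mm/day
NIR = 0 * 12 = 0 mm

0 mm


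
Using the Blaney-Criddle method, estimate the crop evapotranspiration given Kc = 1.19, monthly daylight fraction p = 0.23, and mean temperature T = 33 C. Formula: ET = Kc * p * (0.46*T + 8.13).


ET = Kc * p * (0.46*T + 8.13)
ET = 1.19 * 0.23 * (0.46*33 + 8.13)
ET = 1.19 * 0.23 * 23.3100

6.3799 mm/day


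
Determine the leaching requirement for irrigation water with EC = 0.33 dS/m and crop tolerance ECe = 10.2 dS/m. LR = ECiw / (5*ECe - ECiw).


LR = ECiw / (5*ECe - ECiw)
LR = 0.33 / (5*10.2 - 0.33)
LR = 0.33 / 50.6700

0.0065


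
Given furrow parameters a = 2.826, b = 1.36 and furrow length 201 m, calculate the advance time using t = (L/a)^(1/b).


t = (L/a)^(1/b)
t = (201/2.826)^(1/1.36)
t = 71.125265^(1/1.36)

23.0029 min


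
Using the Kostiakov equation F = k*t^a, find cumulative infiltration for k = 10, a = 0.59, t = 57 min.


F = k * t^a = 10 * 57^0.59
F = 10 * 10.863410

108.6341 mm


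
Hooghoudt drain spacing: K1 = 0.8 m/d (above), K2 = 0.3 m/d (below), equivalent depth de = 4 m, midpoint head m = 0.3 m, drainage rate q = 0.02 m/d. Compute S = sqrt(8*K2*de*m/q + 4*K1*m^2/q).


S^2 = 8*K2*de*m/q + 4*K1*m^2/q
S^2 = 8*0.3*4*0.3/0.02 + 4*0.8*0.3^2/0.02
S = sqrt(158.4000)

12.5857 m


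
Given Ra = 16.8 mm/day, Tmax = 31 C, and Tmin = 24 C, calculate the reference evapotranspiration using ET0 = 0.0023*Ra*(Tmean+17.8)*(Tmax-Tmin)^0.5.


Tmean = (Tmax + Tmin)/2 = (31 + 24)/2 = 27.5
ET0 = 0.0023 * 16.8 * (27.5 + 17.8) * sqrt(31 - 24)
ET0 = 0.0023 * 16.8 * 45.3 * 2.645751

4.6311 mm/day


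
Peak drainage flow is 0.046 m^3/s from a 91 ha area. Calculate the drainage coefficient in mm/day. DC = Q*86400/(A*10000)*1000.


DC = Q * 86400 / (A * 10000) * 1000
DC = 0.046 * 86400 / (91 * 10000) * 1000
DC = 3974400.0000 / 910000

4.3675 mm/day


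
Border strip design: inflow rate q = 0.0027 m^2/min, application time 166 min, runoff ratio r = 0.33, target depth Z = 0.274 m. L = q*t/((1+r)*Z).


L = q*t/((1+r)*Z)
L = 0.0027*166/((1+0.33)*0.274)
L = 0.4482/0.36442

1.2299 m


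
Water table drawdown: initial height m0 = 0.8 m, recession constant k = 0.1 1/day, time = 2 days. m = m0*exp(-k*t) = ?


m = m0 * exp(-k*t)
m = 0.8 * exp(-0.1 * 2)
m = 0.8 * exp(-0.2000)

0.6550 m


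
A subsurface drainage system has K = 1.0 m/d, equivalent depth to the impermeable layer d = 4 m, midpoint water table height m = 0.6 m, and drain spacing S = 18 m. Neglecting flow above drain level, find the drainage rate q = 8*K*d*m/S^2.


q = 8*K*d*m/S^2
q = 8*1.0*4*0.6/18^2
q = 19.2000 / 324

0.0593 m/d


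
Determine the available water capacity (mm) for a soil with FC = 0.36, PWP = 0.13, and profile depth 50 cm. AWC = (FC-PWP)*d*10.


AWC = (FC - PWP) * d * 10
AWC = (0.36 - 0.13) * 50 * 10
AWC = 0.2300 * 50 * 10

115.0000 mm


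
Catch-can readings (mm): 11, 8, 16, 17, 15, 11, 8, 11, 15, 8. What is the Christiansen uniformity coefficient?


mean = 12.000000 mm
MAD = 3.000000 mm
CU = (1 - 3.000000/12.000000)*100

75.0000 %


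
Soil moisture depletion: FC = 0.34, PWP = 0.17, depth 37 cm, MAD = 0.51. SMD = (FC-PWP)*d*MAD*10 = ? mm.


SMD = (FC - PWP) * d * MAD * 10
SMD = (0.34 - 0.17) * 37 * 0.51 * 10
SMD = 0.1700 * 37 * 0.51 * 10

32.0790 mm


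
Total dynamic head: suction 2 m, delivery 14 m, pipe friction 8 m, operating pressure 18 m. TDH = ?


TDH = Hs + Hd + hf + Hp = 2 + 14 + 8 + 18 = 42

42 m


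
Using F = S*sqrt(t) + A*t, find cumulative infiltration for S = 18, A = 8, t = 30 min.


F = S*sqrt(t) + A*t
F = 18*sqrt(30) + 8*30
F = 18*5.477226 + 240

338.5901 mm


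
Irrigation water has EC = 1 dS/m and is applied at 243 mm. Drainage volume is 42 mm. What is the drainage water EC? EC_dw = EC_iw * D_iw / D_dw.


EC_dw = EC_iw * D_iw / D_dw
EC_dw = 1 * 243 / 42
EC_dw = 243 / 42

5.7857 dS/m


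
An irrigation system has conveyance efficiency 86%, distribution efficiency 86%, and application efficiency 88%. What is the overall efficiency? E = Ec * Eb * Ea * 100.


Ec = 0.86, Eb = 0.86, Ea = 0.88
E = 0.86 * 0.86 * 0.88 * 100 = 65.0848%

65.0848 %


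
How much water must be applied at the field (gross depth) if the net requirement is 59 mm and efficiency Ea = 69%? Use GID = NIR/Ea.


Ea = 69% = 0.69
GID = NIR / Ea = 59 / 0.69 = 85.5072 mm

85.5072 mm


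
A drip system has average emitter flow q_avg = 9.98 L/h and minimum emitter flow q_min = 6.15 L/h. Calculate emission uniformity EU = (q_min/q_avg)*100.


EU = (q_min/q_avg)*100 = (6.15/9.98)*100 = 61.6232%

61.6232 %


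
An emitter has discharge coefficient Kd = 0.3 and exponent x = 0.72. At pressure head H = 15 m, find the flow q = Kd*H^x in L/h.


q = Kd * H^x = 0.3 * 15^0.72 = 0.3 * 7.027255

2.1082 L/h


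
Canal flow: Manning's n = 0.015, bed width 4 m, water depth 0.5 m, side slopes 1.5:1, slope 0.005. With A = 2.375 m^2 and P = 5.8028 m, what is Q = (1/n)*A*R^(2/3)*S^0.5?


R = A/P = 2.375/5.8028 = 0.409285
Q = (1/0.015) * 2.375 * 0.409285^(2/3) * 0.005^0.5

6.1717 m^3/s


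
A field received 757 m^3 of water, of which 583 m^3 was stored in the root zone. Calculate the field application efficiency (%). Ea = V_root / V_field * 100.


Ea = V_root / V_field * 100 = 583 / 757 * 100 = 77.0145%

77.0145 %


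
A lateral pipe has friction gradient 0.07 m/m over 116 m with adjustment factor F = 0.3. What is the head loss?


hf = J * L * F = 0.07 * 116 * 0.3 = 2.4360 m

2.4360 m


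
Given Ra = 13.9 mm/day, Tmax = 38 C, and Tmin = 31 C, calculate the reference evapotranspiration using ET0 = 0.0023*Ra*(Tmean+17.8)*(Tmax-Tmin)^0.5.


Tmean = (Tmax + Tmin)/2 = (38 + 31)/2 = 34.5
ET0 = 0.0023 * 13.9 * (34.5 + 17.8) * sqrt(38 - 31)
ET0 = 0.0023 * 13.9 * 52.3 * 2.645751

4.4238 mm/day


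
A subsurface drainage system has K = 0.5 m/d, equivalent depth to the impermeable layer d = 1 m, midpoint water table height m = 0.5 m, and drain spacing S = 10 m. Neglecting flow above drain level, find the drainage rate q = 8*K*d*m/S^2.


q = 8*K*d*m/S^2
q = 8*0.5*1*0.5/10^2
q = 2.0000 / 100

0.0200 m/d


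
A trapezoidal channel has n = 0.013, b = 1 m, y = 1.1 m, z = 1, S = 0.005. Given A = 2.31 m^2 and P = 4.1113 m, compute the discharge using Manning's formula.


R = A/P = 2.31/4.1113 = 0.561866
Q = (1/0.013) * 2.31 * 0.561866^(2/3) * 0.005^0.5

8.5554 m^3/s


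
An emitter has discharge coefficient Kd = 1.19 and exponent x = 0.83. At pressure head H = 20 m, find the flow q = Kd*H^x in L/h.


q = Kd * H^x = 1.19 * 20^0.83 = 1.19 * 12.018628

14.3022 L/h


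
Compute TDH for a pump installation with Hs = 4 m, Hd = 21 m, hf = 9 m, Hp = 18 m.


TDH = Hs + Hd + hf + Hp = 4 + 21 + 9 + 18 = 52

52 m


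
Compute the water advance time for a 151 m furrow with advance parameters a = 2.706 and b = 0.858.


t = (L/a)^(1/b)
t = (151/2.706)^(1/0.858)
t = 55.801922^(1/0.858)

108.5729 min


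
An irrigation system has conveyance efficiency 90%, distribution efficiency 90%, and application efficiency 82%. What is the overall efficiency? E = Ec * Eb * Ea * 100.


Ec = 0.9, Eb = 0.9, Ea = 0.82
E = 0.9 * 0.9 * 0.82 * 100 = 66.4200%

66.4200 %
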